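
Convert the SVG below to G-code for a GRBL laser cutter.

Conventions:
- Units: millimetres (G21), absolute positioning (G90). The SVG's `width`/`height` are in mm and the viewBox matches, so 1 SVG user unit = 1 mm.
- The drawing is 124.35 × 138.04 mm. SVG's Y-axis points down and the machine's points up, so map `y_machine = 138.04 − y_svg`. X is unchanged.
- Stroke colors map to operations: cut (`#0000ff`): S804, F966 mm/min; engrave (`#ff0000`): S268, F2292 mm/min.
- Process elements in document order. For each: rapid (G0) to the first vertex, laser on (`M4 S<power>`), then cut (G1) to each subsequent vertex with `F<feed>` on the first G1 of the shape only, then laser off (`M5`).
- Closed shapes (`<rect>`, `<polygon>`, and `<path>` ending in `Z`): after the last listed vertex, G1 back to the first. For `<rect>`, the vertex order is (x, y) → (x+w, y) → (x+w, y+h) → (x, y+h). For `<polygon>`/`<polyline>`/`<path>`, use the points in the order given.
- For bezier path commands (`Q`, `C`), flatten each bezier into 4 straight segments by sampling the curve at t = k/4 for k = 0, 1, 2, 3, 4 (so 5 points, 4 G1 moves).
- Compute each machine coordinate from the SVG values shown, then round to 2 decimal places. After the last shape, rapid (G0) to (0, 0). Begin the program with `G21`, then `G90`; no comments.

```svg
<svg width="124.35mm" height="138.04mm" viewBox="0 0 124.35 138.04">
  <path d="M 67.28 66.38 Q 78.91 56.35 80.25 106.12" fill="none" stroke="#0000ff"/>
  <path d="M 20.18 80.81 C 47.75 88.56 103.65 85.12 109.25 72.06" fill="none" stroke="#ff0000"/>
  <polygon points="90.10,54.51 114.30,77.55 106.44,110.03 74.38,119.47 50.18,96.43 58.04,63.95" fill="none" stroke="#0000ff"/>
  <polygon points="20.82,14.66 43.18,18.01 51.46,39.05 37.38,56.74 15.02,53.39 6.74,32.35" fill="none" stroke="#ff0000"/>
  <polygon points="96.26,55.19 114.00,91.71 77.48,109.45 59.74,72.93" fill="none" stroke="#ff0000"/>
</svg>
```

1 u = 1 mm; y_m = 138.04 − y.

[1] `<path>` quadratic bezier, #0000ff→cut S804 F966: (67.28,71.66) → (72.45,72.94) → (76.34,66.74) → (78.94,53.07) → (80.25,31.92)

[2] `<path>` cubic bezier, #ff0000→engrave S268 F2292: (20.18,57.23) → (44.94,53.49) → (72.95,53.80) → (96.85,58.01) → (109.25,65.98)

[3] `<polygon>` regular polygon, #0000ff→cut S804 F966: (90.10,83.53) → (114.30,60.49) → (106.44,28.01) → (74.38,18.57) → (50.18,41.61) → (58.04,74.09) → (90.10,83.53) (closed)

[4] `<polygon>` regular polygon, #ff0000→engrave S268 F2292: (20.82,123.38) → (43.18,120.03) → (51.46,98.99) → (37.38,81.30) → (15.02,84.65) → (6.74,105.69) → (20.82,123.38) (closed)

[5] `<polygon>` regular polygon, #ff0000→engrave S268 F2292: (96.26,82.85) → (114.00,46.33) → (77.48,28.59) → (59.74,65.11) → (96.26,82.85) (closed)

G21
G90
G0 X67.28 Y71.66
M4 S804
G1 X72.45 Y72.94 F966
G1 X76.34 Y66.74
G1 X78.94 Y53.07
G1 X80.25 Y31.92
M5
G0 X20.18 Y57.23
M4 S268
G1 X44.94 Y53.49 F2292
G1 X72.95 Y53.80
G1 X96.85 Y58.01
G1 X109.25 Y65.98
M5
G0 X90.10 Y83.53
M4 S804
G1 X114.30 Y60.49 F966
G1 X106.44 Y28.01
G1 X74.38 Y18.57
G1 X50.18 Y41.61
G1 X58.04 Y74.09
G1 X90.10 Y83.53
M5
G0 X20.82 Y123.38
M4 S268
G1 X43.18 Y120.03 F2292
G1 X51.46 Y98.99
G1 X37.38 Y81.30
G1 X15.02 Y84.65
G1 X6.74 Y105.69
G1 X20.82 Y123.38
M5
G0 X96.26 Y82.85
M4 S268
G1 X114.00 Y46.33 F2292
G1 X77.48 Y28.59
G1 X59.74 Y65.11
G1 X96.26 Y82.85
M5
G0 X0.00 Y0.00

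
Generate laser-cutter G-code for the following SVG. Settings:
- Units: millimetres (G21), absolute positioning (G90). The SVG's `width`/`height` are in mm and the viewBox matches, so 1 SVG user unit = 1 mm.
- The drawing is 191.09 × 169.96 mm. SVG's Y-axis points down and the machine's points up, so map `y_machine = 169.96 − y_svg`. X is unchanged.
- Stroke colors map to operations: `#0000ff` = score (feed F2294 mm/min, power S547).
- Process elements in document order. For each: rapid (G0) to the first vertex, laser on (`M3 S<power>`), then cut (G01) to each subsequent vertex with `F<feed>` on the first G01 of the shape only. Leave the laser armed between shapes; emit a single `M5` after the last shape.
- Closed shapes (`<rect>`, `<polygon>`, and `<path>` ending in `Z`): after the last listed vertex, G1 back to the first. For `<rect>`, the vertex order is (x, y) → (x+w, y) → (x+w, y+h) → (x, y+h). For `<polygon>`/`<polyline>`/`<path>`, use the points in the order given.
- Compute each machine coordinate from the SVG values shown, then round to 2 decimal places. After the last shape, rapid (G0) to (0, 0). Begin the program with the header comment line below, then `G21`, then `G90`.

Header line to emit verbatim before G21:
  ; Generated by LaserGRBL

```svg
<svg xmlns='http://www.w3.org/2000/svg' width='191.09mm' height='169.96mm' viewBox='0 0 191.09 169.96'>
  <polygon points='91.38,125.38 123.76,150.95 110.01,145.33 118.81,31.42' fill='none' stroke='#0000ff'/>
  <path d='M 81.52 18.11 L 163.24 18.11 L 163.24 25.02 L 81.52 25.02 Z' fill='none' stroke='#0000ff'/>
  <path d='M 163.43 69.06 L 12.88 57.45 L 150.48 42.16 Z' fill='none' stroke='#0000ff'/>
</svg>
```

; Generated by LaserGRBL
G21
G90
G0 X91.38 Y44.58
M3 S547
G01 X123.76 Y19.01 F2294
G01 X110.01 Y24.63
G01 X118.81 Y138.54
G01 X91.38 Y44.58
G0 X81.52 Y151.85
M3 S547
G01 X163.24 Y151.85 F2294
G01 X163.24 Y144.94
G01 X81.52 Y144.94
G01 X81.52 Y151.85
G0 X163.43 Y100.90
M3 S547
G01 X12.88 Y112.51 F2294
G01 X150.48 Y127.80
G01 X163.43 Y100.90
M5
G0 X0.00 Y0.00

Since the viewBox matches the mm dimensions, user units are millimetres directly. The only transform is the Y-flip y_m = 169.96 − y_svg.

Shape 1 is a closed polygon drawn with `<polygon>`. Its stroke #0000ff means score at S547, F2294. After flipping Y the toolpath is (91.38,44.58) → (123.76,19.01) → (110.01,24.63) → (118.81,138.54) → (91.38,44.58), returning to the start.

Shape 2 is a rectangle drawn with `<path>`. Its stroke #0000ff means score at S547, F2294. After flipping Y the toolpath is (81.52,151.85) → (163.24,151.85) → (163.24,144.94) → (81.52,144.94) → (81.52,151.85), returning to the start.

Shape 3 is a closed polygon drawn with `<path>`. Its stroke #0000ff means score at S547, F2294. After flipping Y the toolpath is (163.43,100.90) → (12.88,112.51) → (150.48,127.80) → (163.43,100.90), returning to the start.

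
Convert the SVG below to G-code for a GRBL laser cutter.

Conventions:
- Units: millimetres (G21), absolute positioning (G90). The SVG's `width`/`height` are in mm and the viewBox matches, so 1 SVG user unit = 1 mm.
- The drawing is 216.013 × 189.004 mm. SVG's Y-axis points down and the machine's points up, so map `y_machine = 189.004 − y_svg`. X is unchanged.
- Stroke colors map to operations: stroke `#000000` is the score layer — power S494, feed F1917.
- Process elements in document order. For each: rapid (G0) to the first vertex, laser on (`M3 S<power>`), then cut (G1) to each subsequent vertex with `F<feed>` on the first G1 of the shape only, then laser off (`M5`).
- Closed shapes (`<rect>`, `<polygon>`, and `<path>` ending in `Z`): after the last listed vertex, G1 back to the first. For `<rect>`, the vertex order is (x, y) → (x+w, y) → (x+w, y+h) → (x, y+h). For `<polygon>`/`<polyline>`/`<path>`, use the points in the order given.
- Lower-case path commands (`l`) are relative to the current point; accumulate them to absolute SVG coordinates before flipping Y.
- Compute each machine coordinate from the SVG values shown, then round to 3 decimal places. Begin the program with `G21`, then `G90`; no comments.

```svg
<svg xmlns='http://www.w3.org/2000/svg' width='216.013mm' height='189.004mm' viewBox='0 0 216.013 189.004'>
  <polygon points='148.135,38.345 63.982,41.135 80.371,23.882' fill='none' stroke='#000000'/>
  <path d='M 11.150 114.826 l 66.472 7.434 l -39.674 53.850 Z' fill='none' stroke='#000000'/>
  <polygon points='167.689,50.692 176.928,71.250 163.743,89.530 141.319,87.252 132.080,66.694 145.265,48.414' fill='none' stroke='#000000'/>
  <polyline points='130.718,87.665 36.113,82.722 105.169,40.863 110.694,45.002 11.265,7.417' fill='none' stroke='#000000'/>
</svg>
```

G21
G90
G0 X148.135 Y150.659
M3 S494
G1 X63.982 Y147.869 F1917
G1 X80.371 Y165.122
G1 X148.135 Y150.659
M5
G0 X11.150 Y74.178
M3 S494
G1 X77.622 Y66.744 F1917
G1 X37.948 Y12.894
G1 X11.150 Y74.178
M5
G0 X167.689 Y138.312
M3 S494
G1 X176.928 Y117.754 F1917
G1 X163.743 Y99.474
G1 X141.319 Y101.752
G1 X132.080 Y122.310
G1 X145.265 Y140.590
G1 X167.689 Y138.312
M5
G0 X130.718 Y101.339
M3 S494
G1 X36.113 Y106.282 F1917
G1 X105.169 Y148.141
G1 X110.694 Y144.002
G1 X11.265 Y181.587
M5

1 u = 1 mm; y_m = 189.004 − y.

[1] `<polygon>` closed polygon, #000000→score S494 F1917: (148.135,150.659) → (63.982,147.869) → (80.371,165.122) → (148.135,150.659) (closed)

[2] `<path>` regular polygon, #000000→score S494 F1917: (11.150,74.178) → (77.622,66.744) → (37.948,12.894) → (11.150,74.178) (closed)

[3] `<polygon>` regular polygon, #000000→score S494 F1917: (167.689,138.312) → (176.928,117.754) → (163.743,99.474) → (141.319,101.752) → (132.080,122.310) → (145.265,140.590) → (167.689,138.312) (closed)

[4] `<polyline>` open polyline, #000000→score S494 F1917: (130.718,101.339) → (36.113,106.282) → (105.169,148.141) → (110.694,144.002) → (11.265,181.587)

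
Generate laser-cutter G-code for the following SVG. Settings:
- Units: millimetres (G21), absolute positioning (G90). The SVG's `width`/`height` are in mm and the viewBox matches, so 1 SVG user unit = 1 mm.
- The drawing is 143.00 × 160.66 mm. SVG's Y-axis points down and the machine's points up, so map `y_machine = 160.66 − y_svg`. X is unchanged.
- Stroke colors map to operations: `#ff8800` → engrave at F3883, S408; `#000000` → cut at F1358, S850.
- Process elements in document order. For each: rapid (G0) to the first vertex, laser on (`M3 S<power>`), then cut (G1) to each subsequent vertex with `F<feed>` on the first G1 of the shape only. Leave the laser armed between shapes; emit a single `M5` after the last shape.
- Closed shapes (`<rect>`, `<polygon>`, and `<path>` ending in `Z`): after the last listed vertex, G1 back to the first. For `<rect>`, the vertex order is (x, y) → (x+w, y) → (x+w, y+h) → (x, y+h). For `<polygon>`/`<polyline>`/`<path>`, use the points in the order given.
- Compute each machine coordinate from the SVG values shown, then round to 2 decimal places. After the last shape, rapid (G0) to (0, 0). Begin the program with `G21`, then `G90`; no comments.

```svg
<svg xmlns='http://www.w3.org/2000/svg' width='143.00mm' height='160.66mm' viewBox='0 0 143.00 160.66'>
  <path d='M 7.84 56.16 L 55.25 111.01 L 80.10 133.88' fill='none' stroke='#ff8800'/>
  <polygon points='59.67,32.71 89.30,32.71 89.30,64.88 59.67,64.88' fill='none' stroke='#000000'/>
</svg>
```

viewBox `0 0 143.00 160.66` with mm width/height → 1 unit = 1 mm. Flip: y_m = 160.66 − y_svg.

**Shape 1** — `<path>` open polyline, stroke `#ff8800` → engrave (S408, F3883). Machine vertices: (7.84,104.50) → (55.25,49.65) → (80.10,26.78). Open path.

**Shape 2** — `<polygon>` rectangle, stroke `#000000` → cut (S850, F1358). Machine vertices: (59.67,127.95) → (89.30,127.95) → (89.30,95.78) → (59.67,95.78) → (59.67,127.95). Closed: final G1 returns to the first vertex.

G21
G90
G0 X7.84 Y104.50
M3 S408
G1 X55.25 Y49.65 F3883
G1 X80.10 Y26.78
G0 X59.67 Y127.95
M3 S850
G1 X89.30 Y127.95 F1358
G1 X89.30 Y95.78
G1 X59.67 Y95.78
G1 X59.67 Y127.95
M5
G0 X0.00 Y0.00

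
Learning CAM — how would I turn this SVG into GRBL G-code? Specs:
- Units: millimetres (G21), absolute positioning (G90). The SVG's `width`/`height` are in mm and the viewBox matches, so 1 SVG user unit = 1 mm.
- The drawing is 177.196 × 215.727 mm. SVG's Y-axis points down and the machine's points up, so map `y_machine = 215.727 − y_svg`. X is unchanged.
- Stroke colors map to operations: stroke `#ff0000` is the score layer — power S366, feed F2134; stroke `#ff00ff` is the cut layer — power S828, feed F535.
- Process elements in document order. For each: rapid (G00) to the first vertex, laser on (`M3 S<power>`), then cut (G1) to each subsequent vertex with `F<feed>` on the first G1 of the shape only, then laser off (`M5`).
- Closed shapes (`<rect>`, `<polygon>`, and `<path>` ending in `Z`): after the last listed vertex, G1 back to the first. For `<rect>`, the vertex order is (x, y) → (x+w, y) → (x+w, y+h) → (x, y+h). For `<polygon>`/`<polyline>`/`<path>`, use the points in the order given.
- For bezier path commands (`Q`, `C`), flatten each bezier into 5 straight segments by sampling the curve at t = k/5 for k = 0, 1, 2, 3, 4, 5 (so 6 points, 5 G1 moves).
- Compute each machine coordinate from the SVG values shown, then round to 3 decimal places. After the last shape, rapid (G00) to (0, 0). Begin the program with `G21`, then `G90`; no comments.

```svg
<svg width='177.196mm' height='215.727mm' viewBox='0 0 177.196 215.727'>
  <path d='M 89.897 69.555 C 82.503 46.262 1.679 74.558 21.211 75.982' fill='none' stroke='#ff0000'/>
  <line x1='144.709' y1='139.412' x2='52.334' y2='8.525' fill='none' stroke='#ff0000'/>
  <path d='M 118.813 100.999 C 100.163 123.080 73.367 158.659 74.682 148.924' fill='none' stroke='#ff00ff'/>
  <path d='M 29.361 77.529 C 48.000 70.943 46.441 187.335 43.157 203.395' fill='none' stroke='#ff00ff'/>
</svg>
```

1 u = 1 mm; y_m = 215.727 − y.

[1] `<path>` cubic bezier, #ff0000→score S366 F2134: (89.897,146.172) → (78.039,154.585) → (56.900,154.382) → (34.821,149.331) → (20.144,143.196) → (21.211,139.745)

[2] `<line>` line segment, #ff0000→score S366 F2134: (144.709,76.315) → (52.334,207.202)

[3] `<path>` cubic bezier, #ff00ff→cut S828 F535: (118.813,114.728) → (106.936,100.330) → (94.843,85.516) → (84.277,73.108) → (76.976,65.929) → (74.682,66.803)

[4] `<path>` cubic bezier, #ff00ff→cut S828 F535: (29.361,138.198) → (38.268,129.179) → (43.215,101.364) → (45.088,65.472) → (44.773,32.221) → (43.157,12.332)

G21
G90
G00 X89.897 Y146.172
M3 S366
G1 X78.039 Y154.585 F2134
G1 X56.900 Y154.382
G1 X34.821 Y149.331
G1 X20.144 Y143.196
G1 X21.211 Y139.745
M5
G00 X144.709 Y76.315
M3 S366
G1 X52.334 Y207.202 F2134
M5
G00 X118.813 Y114.728
M3 S828
G1 X106.936 Y100.330 F535
G1 X94.843 Y85.516
G1 X84.277 Y73.108
G1 X76.976 Y65.929
G1 X74.682 Y66.803
M5
G00 X29.361 Y138.198
M3 S828
G1 X38.268 Y129.179 F535
G1 X43.215 Y101.364
G1 X45.088 Y65.472
G1 X44.773 Y32.221
G1 X43.157 Y12.332
M5
G00 X0.000 Y0.000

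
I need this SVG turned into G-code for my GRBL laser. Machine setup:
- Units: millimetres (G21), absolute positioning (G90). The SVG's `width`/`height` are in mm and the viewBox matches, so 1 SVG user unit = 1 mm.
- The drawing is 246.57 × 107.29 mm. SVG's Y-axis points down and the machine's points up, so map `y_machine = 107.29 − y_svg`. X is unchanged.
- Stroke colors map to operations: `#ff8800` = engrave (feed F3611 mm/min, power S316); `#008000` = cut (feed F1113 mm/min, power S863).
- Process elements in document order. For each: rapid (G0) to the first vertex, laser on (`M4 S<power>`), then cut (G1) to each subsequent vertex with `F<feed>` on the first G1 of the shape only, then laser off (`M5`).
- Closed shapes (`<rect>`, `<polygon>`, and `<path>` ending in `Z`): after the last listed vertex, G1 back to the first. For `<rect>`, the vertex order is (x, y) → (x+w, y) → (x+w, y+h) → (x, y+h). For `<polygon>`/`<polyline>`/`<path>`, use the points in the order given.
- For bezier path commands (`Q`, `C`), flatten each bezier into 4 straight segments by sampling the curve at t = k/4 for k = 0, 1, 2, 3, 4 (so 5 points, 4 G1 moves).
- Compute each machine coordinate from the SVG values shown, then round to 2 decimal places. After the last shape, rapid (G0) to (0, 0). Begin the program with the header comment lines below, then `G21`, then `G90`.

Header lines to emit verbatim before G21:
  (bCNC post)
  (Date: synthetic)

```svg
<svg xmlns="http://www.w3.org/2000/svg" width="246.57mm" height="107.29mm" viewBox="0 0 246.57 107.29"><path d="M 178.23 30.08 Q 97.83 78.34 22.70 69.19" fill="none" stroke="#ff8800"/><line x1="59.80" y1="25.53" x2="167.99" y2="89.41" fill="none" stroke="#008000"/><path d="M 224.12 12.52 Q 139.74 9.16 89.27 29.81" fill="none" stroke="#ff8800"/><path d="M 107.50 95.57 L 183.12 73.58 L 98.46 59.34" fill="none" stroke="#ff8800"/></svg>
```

(bCNC post)
(Date: synthetic)
G21
G90
G0 X178.23 Y77.21
M4 S316
G1 X138.36 Y56.67 F3611
G1 X99.15 Y43.30
G1 X60.59 Y37.11
G1 X22.70 Y38.10
M5
G0 X59.80 Y81.76
M4 S863
G1 X167.99 Y17.88 F1113
M5
G0 X224.12 Y94.77
M4 S316
G1 X184.05 Y94.95 F3611
G1 X148.22 Y92.13
G1 X116.62 Y86.30
G1 X89.27 Y77.48
M5
G0 X107.50 Y11.72
M4 S316
G1 X183.12 Y33.71 F3611
G1 X98.46 Y47.95
M5
G0 X0.00 Y0.00

1 u = 1 mm; y_m = 107.29 − y.

[1] `<path>` quadratic bezier, #ff8800→engrave S316 F3611: (178.23,77.21) → (138.36,56.67) → (99.15,43.30) → (60.59,37.11) → (22.70,38.10)

[2] `<line>` line segment, #008000→cut S863 F1113: (59.80,81.76) → (167.99,17.88)

[3] `<path>` quadratic bezier, #ff8800→engrave S316 F3611: (224.12,94.77) → (184.05,94.95) → (148.22,92.13) → (116.62,86.30) → (89.27,77.48)

[4] `<path>` open polyline, #ff8800→engrave S316 F3611: (107.50,11.72) → (183.12,33.71) → (98.46,47.95)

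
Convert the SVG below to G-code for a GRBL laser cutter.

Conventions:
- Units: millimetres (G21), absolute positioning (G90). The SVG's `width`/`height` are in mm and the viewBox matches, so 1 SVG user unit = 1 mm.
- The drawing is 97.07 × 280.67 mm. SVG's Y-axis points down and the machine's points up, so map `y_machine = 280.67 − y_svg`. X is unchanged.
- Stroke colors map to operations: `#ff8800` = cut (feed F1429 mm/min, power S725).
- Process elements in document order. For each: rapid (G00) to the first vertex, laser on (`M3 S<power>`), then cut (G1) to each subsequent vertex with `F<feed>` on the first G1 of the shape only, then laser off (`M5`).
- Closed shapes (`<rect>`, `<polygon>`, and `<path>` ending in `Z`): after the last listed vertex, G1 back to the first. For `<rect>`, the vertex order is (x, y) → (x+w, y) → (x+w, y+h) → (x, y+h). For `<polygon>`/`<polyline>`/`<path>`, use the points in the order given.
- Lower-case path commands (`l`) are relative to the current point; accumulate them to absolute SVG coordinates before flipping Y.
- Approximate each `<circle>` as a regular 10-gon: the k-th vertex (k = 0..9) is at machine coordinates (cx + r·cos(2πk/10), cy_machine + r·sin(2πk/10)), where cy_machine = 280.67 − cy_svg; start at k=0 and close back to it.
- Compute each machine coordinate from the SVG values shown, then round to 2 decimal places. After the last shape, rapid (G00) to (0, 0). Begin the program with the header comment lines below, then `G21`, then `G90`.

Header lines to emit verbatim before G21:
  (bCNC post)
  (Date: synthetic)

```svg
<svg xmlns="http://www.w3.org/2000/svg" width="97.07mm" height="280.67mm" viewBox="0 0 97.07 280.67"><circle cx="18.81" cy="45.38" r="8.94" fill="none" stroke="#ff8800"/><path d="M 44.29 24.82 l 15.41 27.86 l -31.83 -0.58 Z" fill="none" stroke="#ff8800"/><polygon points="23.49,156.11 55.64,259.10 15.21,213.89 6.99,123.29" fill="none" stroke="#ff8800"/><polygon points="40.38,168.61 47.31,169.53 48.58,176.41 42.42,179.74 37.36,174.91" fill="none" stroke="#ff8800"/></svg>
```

viewBox `0 0 97.07 280.67` with mm width/height → 1 unit = 1 mm. Flip: y_m = 280.67 − y_svg.

**Shape 1** — `<circle>` circle, stroke `#ff8800` → cut (S725, F1429). Machine vertices: (27.75,235.29) → (26.04,240.54) → (21.57,243.79) → (16.05,243.79) → (11.58,240.54) → (9.87,235.29) → (11.58,230.04) → (16.05,226.79) → (21.57,226.79) → (26.04,230.04) → (27.75,235.29). Closed: final G1 returns to the first vertex.

**Shape 2** — `<path>` regular polygon, stroke `#ff8800` → cut (S725, F1429). Machine vertices: (44.29,255.85) → (59.70,227.99) → (27.87,228.57) → (44.29,255.85). Closed: final G1 returns to the first vertex.

**Shape 3** — `<polygon>` closed polygon, stroke `#ff8800` → cut (S725, F1429). Machine vertices: (23.49,124.56) → (55.64,21.57) → (15.21,66.78) → (6.99,157.38) → (23.49,124.56). Closed: final G1 returns to the first vertex.

**Shape 4** — `<polygon>` regular polygon, stroke `#ff8800` → cut (S725, F1429). Machine vertices: (40.38,112.06) → (47.31,111.14) → (48.58,104.26) → (42.42,100.93) → (37.36,105.76) → (40.38,112.06). Closed: final G1 returns to the first vertex.

(bCNC post)
(Date: synthetic)
G21
G90
G00 X27.75 Y235.29
M3 S725
G1 X26.04 Y240.54 F1429
G1 X21.57 Y243.79
G1 X16.05 Y243.79
G1 X11.58 Y240.54
G1 X9.87 Y235.29
G1 X11.58 Y230.04
G1 X16.05 Y226.79
G1 X21.57 Y226.79
G1 X26.04 Y230.04
G1 X27.75 Y235.29
M5
G00 X44.29 Y255.85
M3 S725
G1 X59.70 Y227.99 F1429
G1 X27.87 Y228.57
G1 X44.29 Y255.85
M5
G00 X23.49 Y124.56
M3 S725
G1 X55.64 Y21.57 F1429
G1 X15.21 Y66.78
G1 X6.99 Y157.38
G1 X23.49 Y124.56
M5
G00 X40.38 Y112.06
M3 S725
G1 X47.31 Y111.14 F1429
G1 X48.58 Y104.26
G1 X42.42 Y100.93
G1 X37.36 Y105.76
G1 X40.38 Y112.06
M5
G00 X0.00 Y0.00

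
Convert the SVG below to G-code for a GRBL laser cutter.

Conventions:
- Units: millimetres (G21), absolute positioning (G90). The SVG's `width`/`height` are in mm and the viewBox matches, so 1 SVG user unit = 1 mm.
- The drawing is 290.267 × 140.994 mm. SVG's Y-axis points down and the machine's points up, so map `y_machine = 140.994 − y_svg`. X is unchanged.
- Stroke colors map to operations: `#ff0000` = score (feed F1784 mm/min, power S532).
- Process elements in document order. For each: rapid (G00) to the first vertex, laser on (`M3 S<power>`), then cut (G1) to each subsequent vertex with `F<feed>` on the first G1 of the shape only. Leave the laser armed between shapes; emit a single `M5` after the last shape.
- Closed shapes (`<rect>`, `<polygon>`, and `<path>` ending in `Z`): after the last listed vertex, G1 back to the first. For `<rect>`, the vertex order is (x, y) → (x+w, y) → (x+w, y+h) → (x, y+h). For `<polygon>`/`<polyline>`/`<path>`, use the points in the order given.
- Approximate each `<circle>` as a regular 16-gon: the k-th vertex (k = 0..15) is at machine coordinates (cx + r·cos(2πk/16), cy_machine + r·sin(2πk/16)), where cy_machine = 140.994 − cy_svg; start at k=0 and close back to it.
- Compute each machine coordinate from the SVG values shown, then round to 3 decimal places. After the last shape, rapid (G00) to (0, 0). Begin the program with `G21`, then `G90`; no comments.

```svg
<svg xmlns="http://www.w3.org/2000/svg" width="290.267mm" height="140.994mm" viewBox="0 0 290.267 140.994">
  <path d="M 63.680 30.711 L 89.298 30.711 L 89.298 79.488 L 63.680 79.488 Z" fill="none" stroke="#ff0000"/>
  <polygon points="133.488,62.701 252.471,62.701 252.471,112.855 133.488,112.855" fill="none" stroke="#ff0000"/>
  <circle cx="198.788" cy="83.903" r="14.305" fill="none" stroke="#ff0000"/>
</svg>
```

Since the viewBox matches the mm dimensions, user units are millimetres directly. The only transform is the Y-flip y_m = 140.994 − y_svg.

Shape 1 is a rectangle drawn with `<path>`. Its stroke #ff0000 means score at S532, F1784. After flipping Y the toolpath is (63.680,110.283) → (89.298,110.283) → (89.298,61.506) → (63.680,61.506) → (63.680,110.283), returning to the start.

Shape 2 is a rectangle drawn with `<polygon>`. Its stroke #ff0000 means score at S532, F1784. After flipping Y the toolpath is (133.488,78.293) → (252.471,78.293) → (252.471,28.139) → (133.488,28.139) → (133.488,78.293), returning to the start.

Shape 3 is a circle drawn with `<circle>`. Its stroke #ff0000 means score at S532, F1784. After flipping Y the toolpath is (213.093,57.091) → (212.004,62.565) → (208.903,67.206) → (204.262,70.307) → (198.788,71.396) → (193.314,70.307) → (188.673,67.206) → (185.572,62.565) → (184.483,57.091) → (185.572,51.617) → (188.673,46.976) → (193.314,43.875) → (198.788,42.786) → (204.262,43.875) → (208.903,46.976) → (212.004,51.617) → (213.093,57.091), returning to the start.

G21
G90
G00 X63.680 Y110.283
M3 S532
G1 X89.298 Y110.283 F1784
G1 X89.298 Y61.506
G1 X63.680 Y61.506
G1 X63.680 Y110.283
G00 X133.488 Y78.293
M3 S532
G1 X252.471 Y78.293 F1784
G1 X252.471 Y28.139
G1 X133.488 Y28.139
G1 X133.488 Y78.293
G00 X213.093 Y57.091
M3 S532
G1 X212.004 Y62.565 F1784
G1 X208.903 Y67.206
G1 X204.262 Y70.307
G1 X198.788 Y71.396
G1 X193.314 Y70.307
G1 X188.673 Y67.206
G1 X185.572 Y62.565
G1 X184.483 Y57.091
G1 X185.572 Y51.617
G1 X188.673 Y46.976
G1 X193.314 Y43.875
G1 X198.788 Y42.786
G1 X204.262 Y43.875
G1 X208.903 Y46.976
G1 X212.004 Y51.617
G1 X213.093 Y57.091
M5
G00 X0.000 Y0.000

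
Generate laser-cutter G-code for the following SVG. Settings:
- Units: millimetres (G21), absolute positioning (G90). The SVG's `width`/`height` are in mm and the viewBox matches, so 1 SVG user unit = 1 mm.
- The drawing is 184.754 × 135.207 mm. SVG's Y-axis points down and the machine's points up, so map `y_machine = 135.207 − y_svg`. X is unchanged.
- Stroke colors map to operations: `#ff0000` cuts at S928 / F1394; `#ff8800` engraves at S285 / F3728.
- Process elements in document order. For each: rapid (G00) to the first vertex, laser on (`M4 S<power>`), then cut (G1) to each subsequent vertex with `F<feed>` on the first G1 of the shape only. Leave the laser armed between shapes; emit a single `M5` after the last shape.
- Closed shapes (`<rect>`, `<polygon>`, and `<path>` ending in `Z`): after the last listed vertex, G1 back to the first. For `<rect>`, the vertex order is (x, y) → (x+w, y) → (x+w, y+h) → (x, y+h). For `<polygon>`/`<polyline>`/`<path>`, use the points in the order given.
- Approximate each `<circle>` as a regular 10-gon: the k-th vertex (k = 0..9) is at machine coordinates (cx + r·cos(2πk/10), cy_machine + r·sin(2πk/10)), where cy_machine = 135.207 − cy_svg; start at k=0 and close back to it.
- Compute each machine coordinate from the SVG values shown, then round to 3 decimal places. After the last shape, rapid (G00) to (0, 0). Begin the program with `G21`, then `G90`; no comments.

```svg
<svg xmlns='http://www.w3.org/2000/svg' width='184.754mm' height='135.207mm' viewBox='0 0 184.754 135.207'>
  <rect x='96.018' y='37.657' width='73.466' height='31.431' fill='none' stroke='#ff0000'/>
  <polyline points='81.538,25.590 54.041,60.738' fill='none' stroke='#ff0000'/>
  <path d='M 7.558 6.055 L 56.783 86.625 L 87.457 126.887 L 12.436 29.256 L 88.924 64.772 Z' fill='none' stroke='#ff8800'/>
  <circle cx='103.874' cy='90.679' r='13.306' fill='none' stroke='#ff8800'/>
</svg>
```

viewBox `0 0 184.754 135.207` with mm width/height → 1 unit = 1 mm. Flip: y_m = 135.207 − y_svg.

**Shape 1** — `<rect>` rectangle, stroke `#ff0000` → cut (S928, F1394). Machine vertices: (96.018,97.550) → (169.484,97.550) → (169.484,66.119) → (96.018,66.119) → (96.018,97.550). Closed: final G1 returns to the first vertex.

**Shape 2** — `<polyline>` line segment, stroke `#ff0000` → cut (S928, F1394). Machine vertices: (81.538,109.617) → (54.041,74.469). Open path.

**Shape 3** — `<path>` closed polygon, stroke `#ff8800` → engrave (S285, F3728). Machine vertices: (7.558,129.152) → (56.783,48.582) → (87.457,8.320) → (12.436,105.951) → (88.924,70.435) → (7.558,129.152). Closed: final G1 returns to the first vertex.

**Shape 4** — `<circle>` circle, stroke `#ff8800` → engrave (S285, F3728). Machine vertices: (117.180,44.528) → (114.639,52.349) → (107.986,57.183) → (99.762,57.183) → (93.109,52.349) → (90.568,44.528) → (93.109,36.707) → (99.762,31.873) → (107.986,31.873) → (114.639,36.707) → (117.180,44.528). Closed: final G1 returns to the first vertex.

G21
G90
G00 X96.018 Y97.550
M4 S928
G1 X169.484 Y97.550 F1394
G1 X169.484 Y66.119
G1 X96.018 Y66.119
G1 X96.018 Y97.550
G00 X81.538 Y109.617
M4 S928
G1 X54.041 Y74.469 F1394
G00 X7.558 Y129.152
M4 S285
G1 X56.783 Y48.582 F3728
G1 X87.457 Y8.320
G1 X12.436 Y105.951
G1 X88.924 Y70.435
G1 X7.558 Y129.152
G00 X117.180 Y44.528
M4 S285
G1 X114.639 Y52.349 F3728
G1 X107.986 Y57.183
G1 X99.762 Y57.183
G1 X93.109 Y52.349
G1 X90.568 Y44.528
G1 X93.109 Y36.707
G1 X99.762 Y31.873
G1 X107.986 Y31.873
G1 X114.639 Y36.707
G1 X117.180 Y44.528
M5
G00 X0.000 Y0.000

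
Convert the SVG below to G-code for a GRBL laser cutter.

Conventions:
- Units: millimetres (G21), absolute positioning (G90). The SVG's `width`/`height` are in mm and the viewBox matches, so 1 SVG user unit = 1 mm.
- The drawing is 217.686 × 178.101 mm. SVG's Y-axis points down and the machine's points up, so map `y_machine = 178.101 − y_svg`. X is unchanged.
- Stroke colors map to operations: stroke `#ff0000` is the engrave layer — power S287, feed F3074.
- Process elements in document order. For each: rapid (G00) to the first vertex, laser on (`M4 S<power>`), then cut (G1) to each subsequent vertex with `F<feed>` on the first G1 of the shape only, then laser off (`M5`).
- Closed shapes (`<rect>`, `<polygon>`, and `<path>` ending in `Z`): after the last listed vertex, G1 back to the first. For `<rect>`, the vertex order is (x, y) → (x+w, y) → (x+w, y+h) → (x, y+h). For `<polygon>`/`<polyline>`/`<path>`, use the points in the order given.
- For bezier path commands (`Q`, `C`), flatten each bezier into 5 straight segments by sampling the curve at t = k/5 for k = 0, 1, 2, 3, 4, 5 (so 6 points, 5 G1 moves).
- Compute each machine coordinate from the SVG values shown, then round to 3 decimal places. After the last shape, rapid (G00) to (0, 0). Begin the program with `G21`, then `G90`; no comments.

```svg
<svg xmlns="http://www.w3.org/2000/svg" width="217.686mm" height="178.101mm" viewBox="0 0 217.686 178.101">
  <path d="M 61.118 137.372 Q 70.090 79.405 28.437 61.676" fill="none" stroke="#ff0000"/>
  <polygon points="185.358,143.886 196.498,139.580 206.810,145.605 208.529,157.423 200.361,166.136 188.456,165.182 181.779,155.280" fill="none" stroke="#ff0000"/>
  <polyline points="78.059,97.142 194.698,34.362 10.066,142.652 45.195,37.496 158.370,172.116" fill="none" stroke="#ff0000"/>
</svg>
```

G21
G90
G00 X61.118 Y40.729
M4 S287
G1 X62.682 Y62.306 F3074
G1 X60.196 Y80.665
G1 X53.659 Y95.804
G1 X43.073 Y107.724
G1 X28.437 Y116.425
M5
G00 X185.358 Y34.215
M4 S287
G1 X196.498 Y38.521 F3074
G1 X206.810 Y32.496
G1 X208.529 Y20.678
G1 X200.361 Y11.965
G1 X188.456 Y12.919
G1 X181.779 Y22.821
G1 X185.358 Y34.215
M5
G00 X78.059 Y80.959
M4 S287
G1 X194.698 Y143.739 F3074
G1 X10.066 Y35.449
G1 X45.195 Y140.605
G1 X158.370 Y5.985
M5
G00 X0.000 Y0.000

1 u = 1 mm; y_m = 178.101 − y.

[1] `<path>` quadratic bezier, #ff0000→engrave S287 F3074: (61.118,40.729) → (62.682,62.306) → (60.196,80.665) → (53.659,95.804) → (43.073,107.724) → (28.437,116.425)

[2] `<polygon>` regular polygon, #ff0000→engrave S287 F3074: (185.358,34.215) → (196.498,38.521) → (206.810,32.496) → (208.529,20.678) → (200.361,11.965) → (188.456,12.919) → (181.779,22.821) → (185.358,34.215) (closed)

[3] `<polyline>` open polyline, #ff0000→engrave S287 F3074: (78.059,80.959) → (194.698,143.739) → (10.066,35.449) → (45.195,140.605) → (158.370,5.985)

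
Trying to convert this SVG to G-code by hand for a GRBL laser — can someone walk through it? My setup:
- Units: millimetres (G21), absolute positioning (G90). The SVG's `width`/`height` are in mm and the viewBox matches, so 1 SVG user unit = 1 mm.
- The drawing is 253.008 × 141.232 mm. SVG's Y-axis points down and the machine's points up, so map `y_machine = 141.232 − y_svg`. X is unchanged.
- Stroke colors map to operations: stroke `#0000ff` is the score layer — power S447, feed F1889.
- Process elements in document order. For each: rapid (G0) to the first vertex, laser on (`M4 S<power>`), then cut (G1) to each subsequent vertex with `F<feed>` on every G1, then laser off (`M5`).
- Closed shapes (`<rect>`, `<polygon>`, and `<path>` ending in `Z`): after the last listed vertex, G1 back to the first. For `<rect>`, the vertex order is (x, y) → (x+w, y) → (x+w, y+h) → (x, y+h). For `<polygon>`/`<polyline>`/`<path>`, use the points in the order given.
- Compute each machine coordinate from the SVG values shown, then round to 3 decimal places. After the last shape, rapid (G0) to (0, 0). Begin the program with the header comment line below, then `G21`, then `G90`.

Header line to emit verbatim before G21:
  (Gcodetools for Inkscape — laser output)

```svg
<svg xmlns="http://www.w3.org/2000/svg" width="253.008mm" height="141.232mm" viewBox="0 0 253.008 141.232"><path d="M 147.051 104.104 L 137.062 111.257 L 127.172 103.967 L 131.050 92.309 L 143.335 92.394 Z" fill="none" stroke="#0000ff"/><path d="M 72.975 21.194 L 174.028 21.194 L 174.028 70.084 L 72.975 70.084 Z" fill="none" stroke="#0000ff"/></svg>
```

viewBox `0 0 253.008 141.232` with mm width/height → 1 unit = 1 mm. Flip: y_m = 141.232 − y_svg.

**Shape 1** — `<path>` regular polygon, stroke `#0000ff` → score (S447, F1889). Machine vertices: (147.051,37.128) → (137.062,29.975) → (127.172,37.265) → (131.050,48.923) → (143.335,48.838) → (147.051,37.128). Closed: final G1 returns to the first vertex.

**Shape 2** — `<path>` rectangle, stroke `#0000ff` → score (S447, F1889). Machine vertices: (72.975,120.038) → (174.028,120.038) → (174.028,71.148) → (72.975,71.148) → (72.975,120.038). Closed: final G1 returns to the first vertex.

(Gcodetools for Inkscape — laser output)
G21
G90
G0 X147.051 Y37.128
M4 S447
G1 X137.062 Y29.975 F1889
G1 X127.172 Y37.265 F1889
G1 X131.050 Y48.923 F1889
G1 X143.335 Y48.838 F1889
G1 X147.051 Y37.128 F1889
M5
G0 X72.975 Y120.038
M4 S447
G1 X174.028 Y120.038 F1889
G1 X174.028 Y71.148 F1889
G1 X72.975 Y71.148 F1889
G1 X72.975 Y120.038 F1889
M5
G0 X0.000 Y0.000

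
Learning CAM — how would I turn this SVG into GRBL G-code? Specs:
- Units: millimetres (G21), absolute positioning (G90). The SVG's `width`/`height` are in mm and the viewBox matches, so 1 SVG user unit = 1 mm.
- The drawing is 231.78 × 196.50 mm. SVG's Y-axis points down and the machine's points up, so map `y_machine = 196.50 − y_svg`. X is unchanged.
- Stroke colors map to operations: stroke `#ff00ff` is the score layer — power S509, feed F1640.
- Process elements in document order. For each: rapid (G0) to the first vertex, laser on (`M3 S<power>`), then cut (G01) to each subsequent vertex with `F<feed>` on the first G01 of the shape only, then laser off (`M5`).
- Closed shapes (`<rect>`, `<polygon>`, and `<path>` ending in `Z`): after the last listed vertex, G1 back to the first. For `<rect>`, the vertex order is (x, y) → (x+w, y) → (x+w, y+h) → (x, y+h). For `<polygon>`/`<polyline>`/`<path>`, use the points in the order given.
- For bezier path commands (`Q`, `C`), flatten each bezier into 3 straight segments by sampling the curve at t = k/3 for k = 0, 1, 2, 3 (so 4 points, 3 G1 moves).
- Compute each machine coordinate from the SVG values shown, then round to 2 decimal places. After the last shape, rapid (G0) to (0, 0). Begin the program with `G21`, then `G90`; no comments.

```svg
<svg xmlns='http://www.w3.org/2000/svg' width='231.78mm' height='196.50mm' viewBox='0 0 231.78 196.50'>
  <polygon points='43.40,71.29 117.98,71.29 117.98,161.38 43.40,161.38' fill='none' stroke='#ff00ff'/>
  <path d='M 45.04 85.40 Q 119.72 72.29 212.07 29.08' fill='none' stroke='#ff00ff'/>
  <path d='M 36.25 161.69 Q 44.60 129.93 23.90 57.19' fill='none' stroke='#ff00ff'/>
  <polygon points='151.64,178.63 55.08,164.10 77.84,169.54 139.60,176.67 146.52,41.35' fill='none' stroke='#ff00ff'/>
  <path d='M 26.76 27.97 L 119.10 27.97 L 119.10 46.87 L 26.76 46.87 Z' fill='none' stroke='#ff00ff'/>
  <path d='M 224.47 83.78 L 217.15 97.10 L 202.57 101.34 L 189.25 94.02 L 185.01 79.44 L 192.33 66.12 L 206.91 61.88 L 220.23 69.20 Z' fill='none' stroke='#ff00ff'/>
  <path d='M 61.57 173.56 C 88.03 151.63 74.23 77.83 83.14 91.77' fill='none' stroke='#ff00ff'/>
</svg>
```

G21
G90
G0 X43.40 Y125.21
M3 S509
G01 X117.98 Y125.21 F1640
G01 X117.98 Y35.12
G01 X43.40 Y35.12
G01 X43.40 Y125.21
M5
G0 X45.04 Y111.10
M3 S509
G01 X96.79 Y123.18 F1640
G01 X152.47 Y141.96
G01 X212.07 Y167.42
M5
G0 X36.25 Y34.81
M3 S509
G01 X38.59 Y60.54 F1640
G01 X34.47 Y95.37
G01 X23.90 Y139.31
M5
G0 X151.64 Y17.87
M3 S509
G01 X55.08 Y32.40 F1640
G01 X77.84 Y26.96
G01 X139.60 Y19.83
G01 X146.52 Y155.15
G01 X151.64 Y17.87
M5
G0 X26.76 Y168.53
M3 S509
G01 X119.10 Y168.53 F1640
G01 X119.10 Y149.63
G01 X26.76 Y149.63
G01 X26.76 Y168.53
M5
G0 X224.47 Y112.72
M3 S509
G01 X217.15 Y99.40 F1640
G01 X202.57 Y95.16
G01 X189.25 Y102.48
G01 X185.01 Y117.06
G01 X192.33 Y130.38
G01 X206.91 Y134.62
G01 X220.23 Y127.30
G01 X224.47 Y112.72
M5
G0 X61.57 Y22.94
M3 S509
G01 X76.94 Y56.99 F1640
G01 X79.47 Y94.59
G01 X83.14 Y104.73
M5
G0 X0.00 Y0.00

Since the viewBox matches the mm dimensions, user units are millimetres directly. The only transform is the Y-flip y_m = 196.50 − y_svg.

Shape 1 is a rectangle drawn with `<polygon>`. Its stroke #ff00ff means score at S509, F1640. After flipping Y the toolpath is (43.40,125.21) → (117.98,125.21) → (117.98,35.12) → (43.40,35.12) → (43.40,125.21), returning to the start.

Shape 2 is a quadratic bezier drawn with `<path>`. Its stroke #ff00ff means score at S509, F1640. After flipping Y the toolpath is (45.04,111.10) → (96.79,123.18) → (152.47,141.96) → (212.07,167.42).

Shape 3 is a quadratic bezier drawn with `<path>`. Its stroke #ff00ff means score at S509, F1640. After flipping Y the toolpath is (36.25,34.81) → (38.59,60.54) → (34.47,95.37) → (23.90,139.31).

Shape 4 is a closed polygon drawn with `<polygon>`. Its stroke #ff00ff means score at S509, F1640. After flipping Y the toolpath is (151.64,17.87) → (55.08,32.40) → (77.84,26.96) → (139.60,19.83) → (146.52,155.15) → (151.64,17.87), returning to the start.

Shape 5 is a rectangle drawn with `<path>`. Its stroke #ff00ff means score at S509, F1640. After flipping Y the toolpath is (26.76,168.53) → (119.10,168.53) → (119.10,149.63) → (26.76,149.63) → (26.76,168.53), returning to the start.

Shape 6 is a regular polygon drawn with `<path>`. Its stroke #ff00ff means score at S509, F1640. After flipping Y the toolpath is (224.47,112.72) → (217.15,99.40) → (202.57,95.16) → (189.25,102.48) → (185.01,117.06) → (192.33,130.38) → (206.91,134.62) → (220.23,127.30) → (224.47,112.72), returning to the start.

Shape 7 is a cubic bezier drawn with `<path>`. Its stroke #ff00ff means score at S509, F1640. After flipping Y the toolpath is (61.57,22.94) → (76.94,56.99) → (79.47,94.59) → (83.14,104.73).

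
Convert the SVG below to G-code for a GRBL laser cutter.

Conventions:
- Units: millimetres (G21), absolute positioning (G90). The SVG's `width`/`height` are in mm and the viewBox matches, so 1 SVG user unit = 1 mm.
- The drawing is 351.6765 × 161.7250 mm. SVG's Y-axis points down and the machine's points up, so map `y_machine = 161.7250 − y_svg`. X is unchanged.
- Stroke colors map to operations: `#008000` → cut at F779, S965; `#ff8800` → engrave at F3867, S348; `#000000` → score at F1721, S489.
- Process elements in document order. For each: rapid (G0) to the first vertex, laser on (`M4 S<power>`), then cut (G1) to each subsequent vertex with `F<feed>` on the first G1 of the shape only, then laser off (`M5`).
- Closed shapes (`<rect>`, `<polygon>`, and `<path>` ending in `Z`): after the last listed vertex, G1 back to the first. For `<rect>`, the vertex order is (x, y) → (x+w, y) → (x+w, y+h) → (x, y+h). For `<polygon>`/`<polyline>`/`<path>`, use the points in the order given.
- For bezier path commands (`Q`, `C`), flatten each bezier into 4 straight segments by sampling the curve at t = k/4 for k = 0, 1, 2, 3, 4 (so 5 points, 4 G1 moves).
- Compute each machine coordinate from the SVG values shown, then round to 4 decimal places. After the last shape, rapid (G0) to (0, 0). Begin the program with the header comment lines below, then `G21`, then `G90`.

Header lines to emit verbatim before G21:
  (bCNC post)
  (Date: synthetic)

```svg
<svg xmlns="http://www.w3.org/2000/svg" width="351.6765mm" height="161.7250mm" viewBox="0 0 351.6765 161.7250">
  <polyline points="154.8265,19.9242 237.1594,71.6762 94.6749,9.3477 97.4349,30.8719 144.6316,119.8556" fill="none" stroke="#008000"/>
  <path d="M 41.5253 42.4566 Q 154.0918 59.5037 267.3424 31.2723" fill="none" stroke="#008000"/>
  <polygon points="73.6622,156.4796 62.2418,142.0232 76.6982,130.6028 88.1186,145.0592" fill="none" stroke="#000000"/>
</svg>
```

1 u = 1 mm; y_m = 161.7250 − y.

[1] `<polyline>` open polyline, #008000→cut S965 F779: (154.8265,141.8008) → (237.1594,90.0488) → (94.6749,152.3773) → (97.4349,130.8531) → (144.6316,41.8694)

[2] `<path>` quadratic bezier, #008000→cut S965 F779: (41.5253,119.2684) → (97.8513,113.5748) → (154.2628,113.5409) → (210.7599,119.1669) → (267.3424,130.4527)

[3] `<polygon>` regular polygon, #000000→score S489 F1721: (73.6622,5.2454) → (62.2418,19.7018) → (76.6982,31.1222) → (88.1186,16.6658) → (73.6622,5.2454) (closed)

(bCNC post)
(Date: synthetic)
G21
G90
G0 X154.8265 Y141.8008
M4 S965
G1 X237.1594 Y90.0488 F779
G1 X94.6749 Y152.3773
G1 X97.4349 Y130.8531
G1 X144.6316 Y41.8694
M5
G0 X41.5253 Y119.2684
M4 S965
G1 X97.8513 Y113.5748 F779
G1 X154.2628 Y113.5409
G1 X210.7599 Y119.1669
G1 X267.3424 Y130.4527
M5
G0 X73.6622 Y5.2454
M4 S489
G1 X62.2418 Y19.7018 F1721
G1 X76.6982 Y31.1222
G1 X88.1186 Y16.6658
G1 X73.6622 Y5.2454
M5
G0 X0.0000 Y0.0000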